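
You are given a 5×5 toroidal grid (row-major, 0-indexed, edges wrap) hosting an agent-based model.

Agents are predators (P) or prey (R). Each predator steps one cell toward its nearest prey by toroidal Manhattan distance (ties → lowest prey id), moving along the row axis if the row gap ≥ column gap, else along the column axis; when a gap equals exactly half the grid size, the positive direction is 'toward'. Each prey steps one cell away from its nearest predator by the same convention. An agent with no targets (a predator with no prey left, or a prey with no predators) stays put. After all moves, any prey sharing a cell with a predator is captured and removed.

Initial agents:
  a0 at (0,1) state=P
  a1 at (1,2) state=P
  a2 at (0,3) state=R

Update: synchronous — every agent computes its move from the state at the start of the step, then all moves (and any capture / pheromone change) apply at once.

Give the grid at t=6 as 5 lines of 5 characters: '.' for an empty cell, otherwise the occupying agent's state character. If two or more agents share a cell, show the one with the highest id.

..P.R
.....
.....
.....
.....

t=1: a0@(0,2):P a1@(0,2):P a2@(0,4):R
t=2: a0@(0,3):P a1@(0,3):P a2@(0,0):R
t=3: a0@(0,4):P a1@(0,4):P a2@(0,1):R
t=4: a0@(0,0):P a1@(0,0):P a2@(0,2):R
t=5: a0@(0,1):P a1@(0,1):P a2@(0,3):R
t=6: a0@(0,2):P a1@(0,2):P a2@(0,4):R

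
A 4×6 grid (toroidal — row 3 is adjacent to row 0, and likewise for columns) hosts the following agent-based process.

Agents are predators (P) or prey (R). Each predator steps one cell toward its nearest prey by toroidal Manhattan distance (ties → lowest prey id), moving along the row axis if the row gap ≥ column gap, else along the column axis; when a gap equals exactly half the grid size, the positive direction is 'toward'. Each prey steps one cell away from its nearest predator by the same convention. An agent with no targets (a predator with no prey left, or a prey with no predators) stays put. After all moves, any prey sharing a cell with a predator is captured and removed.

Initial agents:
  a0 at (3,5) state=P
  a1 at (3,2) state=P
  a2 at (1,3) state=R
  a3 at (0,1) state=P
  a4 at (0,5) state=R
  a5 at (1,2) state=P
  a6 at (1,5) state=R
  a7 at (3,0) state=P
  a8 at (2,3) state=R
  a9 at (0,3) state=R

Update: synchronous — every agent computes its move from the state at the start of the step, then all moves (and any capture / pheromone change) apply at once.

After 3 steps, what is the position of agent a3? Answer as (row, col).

t=1: a0@(0,5):P a1@(2,2):P a2@(1,4):R a3@(0,0):P a4@(1,5):R a5@(1,3):P a7@(0,0):P
t=2: a0@(1,5):P a1@(2,3):P a3@(1,0):P a4@(2,5):R a5@(1,4):P a7@(1,0):P
t=3: a0@(2,5):P a1@(2,4):P a3@(2,0):P a4@(3,5):R a5@(2,4):P a7@(2,0):P

(2, 0)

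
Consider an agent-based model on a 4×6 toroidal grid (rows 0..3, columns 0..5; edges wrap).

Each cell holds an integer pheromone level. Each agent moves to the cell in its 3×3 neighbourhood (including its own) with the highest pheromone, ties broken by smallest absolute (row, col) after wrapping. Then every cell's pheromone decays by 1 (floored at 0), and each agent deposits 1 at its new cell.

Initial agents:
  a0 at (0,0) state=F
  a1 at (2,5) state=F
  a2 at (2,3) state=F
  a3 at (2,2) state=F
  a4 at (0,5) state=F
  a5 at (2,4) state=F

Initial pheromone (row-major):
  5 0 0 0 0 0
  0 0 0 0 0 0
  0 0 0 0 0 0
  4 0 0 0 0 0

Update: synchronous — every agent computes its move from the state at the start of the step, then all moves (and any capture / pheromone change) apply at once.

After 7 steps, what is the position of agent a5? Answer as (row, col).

(0, 0)

t=1: a0@(0,0) a1@(3,0) a2@(1,2) a3@(1,1) a4@(0,0) a5@(1,3) | pheromone: 6 0 0 0 0 0 / 0 1 1 1 0 0 / 0 0 0 0 0 0 / 4 0 0 0 0 0
t=2: a0@(0,0) a1@(0,0) a2@(1,1) a3@(0,0) a4@(0,0) a5@(1,2) | pheromone: 9 0 0 0 0 0 / 0 1 1 0 0 0 / 0 0 0 0 0 0 / 3 0 0 0 0 0
t=3: a0@(0,0) a1@(0,0) a2@(0,0) a3@(0,0) a4@(0,0) a5@(1,1) | pheromone: 13 0 0 0 0 0 / 0 1 0 0 0 0 / 0 0 0 0 0 0 / 2 0 0 0 0 0
t=4: a0@(0,0) a1@(0,0) a2@(0,0) a3@(0,0) a4@(0,0) a5@(0,0) | pheromone: 18 0 0 0 0 0 / 0 0 0 0 0 0 / 0 0 0 0 0 0 / 1 0 0 0 0 0
t=5: a0@(0,0) a1@(0,0) a2@(0,0) a3@(0,0) a4@(0,0) a5@(0,0) | pheromone: 23 0 0 0 0 0 / 0 0 0 0 0 0 / 0 0 0 0 0 0 / 0 0 0 0 0 0
t=6: a0@(0,0) a1@(0,0) a2@(0,0) a3@(0,0) a4@(0,0) a5@(0,0) | pheromone: 28 0 0 0 0 0 / 0 0 0 0 0 0 / 0 0 0 0 0 0 / 0 0 0 0 0 0
t=7: a0@(0,0) a1@(0,0) a2@(0,0) a3@(0,0) a4@(0,0) a5@(0,0) | pheromone: 33 0 0 0 0 0 / 0 0 0 0 0 0 / 0 0 0 0 0 0 / 0 0 0 0 0 0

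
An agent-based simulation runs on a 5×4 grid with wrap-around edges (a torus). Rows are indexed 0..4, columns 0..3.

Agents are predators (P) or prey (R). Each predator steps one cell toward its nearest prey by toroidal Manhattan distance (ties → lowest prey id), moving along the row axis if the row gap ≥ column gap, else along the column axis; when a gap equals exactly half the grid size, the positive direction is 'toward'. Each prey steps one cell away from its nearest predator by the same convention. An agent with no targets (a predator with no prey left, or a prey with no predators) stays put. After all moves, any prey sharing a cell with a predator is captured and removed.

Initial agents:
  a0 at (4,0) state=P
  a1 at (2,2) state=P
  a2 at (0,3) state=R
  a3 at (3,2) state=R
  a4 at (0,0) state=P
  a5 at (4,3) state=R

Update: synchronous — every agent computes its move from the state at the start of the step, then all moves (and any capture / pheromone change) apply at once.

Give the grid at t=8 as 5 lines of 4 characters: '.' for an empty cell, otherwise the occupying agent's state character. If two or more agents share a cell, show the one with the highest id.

P..R
....
....
....
P..R

t=1: a0@(4,3):P a1@(3,2):P a2@(0,2):R a3@(4,2):R a4@(0,3):P a5@(4,2):R
t=2: a0@(4,2):P a1@(4,2):P a2@(0,1):R a3@(4,1):R a4@(0,2):P a5@(4,1):R
t=3: a0@(4,1):P a1@(4,1):P a2@(0,0):R a3@(4,0):R a4@(0,1):P a5@(4,0):R
t=4: a0@(4,0):P a1@(4,0):P a2@(0,3):R a3@(4,3):R a4@(0,0):P a5@(4,3):R
t=5: a0@(4,3):P a1@(4,3):P a2@(0,2):R a3@(4,2):R a4@(0,3):P a5@(4,2):R
t=6: a0@(4,2):P a1@(4,2):P a2@(0,1):R a3@(4,1):R a4@(0,2):P a5@(4,1):R
t=7: a0@(4,1):P a1@(4,1):P a2@(0,0):R a3@(4,0):R a4@(0,1):P a5@(4,0):R
t=8: a0@(4,0):P a1@(4,0):P a2@(0,3):R a3@(4,3):R a4@(0,0):P a5@(4,3):R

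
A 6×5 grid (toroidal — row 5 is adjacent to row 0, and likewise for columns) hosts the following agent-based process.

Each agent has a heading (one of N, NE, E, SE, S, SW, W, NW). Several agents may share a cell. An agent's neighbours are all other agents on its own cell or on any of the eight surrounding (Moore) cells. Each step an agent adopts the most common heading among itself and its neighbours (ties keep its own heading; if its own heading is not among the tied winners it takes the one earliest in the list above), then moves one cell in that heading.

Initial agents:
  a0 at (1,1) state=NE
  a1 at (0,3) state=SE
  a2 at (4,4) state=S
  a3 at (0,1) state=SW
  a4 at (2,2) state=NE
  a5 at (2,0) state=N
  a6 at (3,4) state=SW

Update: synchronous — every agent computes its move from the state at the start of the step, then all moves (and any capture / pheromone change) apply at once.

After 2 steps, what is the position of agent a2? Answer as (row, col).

t=1: a0@(0,2):NE a1@(1,4):SE a2@(5,4):S a3@(1,0):SW a4@(1,3):NE a5@(1,0):N a6@(4,3):SW
t=2: a0@(5,3):NE a1@(2,0):SE a2@(0,4):S a3@(2,4):SW a4@(0,4):NE a5@(0,0):N a6@(5,2):SW

(0, 4)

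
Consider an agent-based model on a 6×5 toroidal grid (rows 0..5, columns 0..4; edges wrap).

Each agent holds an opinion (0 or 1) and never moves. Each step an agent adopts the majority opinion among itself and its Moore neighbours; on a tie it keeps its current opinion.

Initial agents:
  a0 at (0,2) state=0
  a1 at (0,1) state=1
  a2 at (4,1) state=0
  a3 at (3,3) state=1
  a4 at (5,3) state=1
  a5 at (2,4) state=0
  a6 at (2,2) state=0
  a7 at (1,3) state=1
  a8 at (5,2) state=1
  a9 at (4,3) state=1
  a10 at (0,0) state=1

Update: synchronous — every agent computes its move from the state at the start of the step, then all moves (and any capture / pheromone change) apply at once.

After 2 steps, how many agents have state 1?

t=1: a0@(0,2):1 a1@(0,1):1 a2@(4,1):0 a3@(3,3):1 a4@(5,3):1 a5@(2,4):1 a6@(2,2):1 a7@(1,3):0 a8@(5,2):1 a9@(4,3):1 a10@(0,0):1
t=2: a0@(0,2):1 a1@(0,1):1 a2@(4,1):0 a3@(3,3):1 a4@(5,3):1 a5@(2,4):1 a6@(2,2):1 a7@(1,3):1 a8@(5,2):1 a9@(4,3):1 a10@(0,0):1

10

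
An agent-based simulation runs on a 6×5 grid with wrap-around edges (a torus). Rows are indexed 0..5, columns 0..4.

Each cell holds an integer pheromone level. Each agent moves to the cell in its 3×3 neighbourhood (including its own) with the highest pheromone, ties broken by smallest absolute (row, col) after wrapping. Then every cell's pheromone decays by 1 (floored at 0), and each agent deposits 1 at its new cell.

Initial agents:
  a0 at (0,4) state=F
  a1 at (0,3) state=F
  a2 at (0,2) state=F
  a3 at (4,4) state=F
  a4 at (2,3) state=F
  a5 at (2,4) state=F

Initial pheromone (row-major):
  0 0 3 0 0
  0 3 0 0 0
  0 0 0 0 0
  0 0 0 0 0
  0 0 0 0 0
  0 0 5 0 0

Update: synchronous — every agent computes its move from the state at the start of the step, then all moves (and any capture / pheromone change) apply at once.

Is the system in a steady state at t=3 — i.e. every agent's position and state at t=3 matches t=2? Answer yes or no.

no

t=1: a0@(0,0) a1@(5,2) a2@(5,2) a3@(3,0) a4@(1,2) a5@(1,0) | pheromone: 1 0 2 0 0 / 1 2 1 0 0 / 0 0 0 0 0 / 1 0 0 0 0 / 0 0 0 0 0 / 0 0 6 0 0
t=2: a0@(1,1) a1@(5,2) a2@(5,2) a3@(3,0) a4@(0,2) a5@(1,1) | pheromone: 0 0 2 0 0 / 0 3 0 0 0 / 0 0 0 0 0 / 1 0 0 0 0 / 0 0 0 0 0 / 0 0 7 0 0
t=3: a0@(1,1) a1@(5,2) a2@(5,2) a3@(3,0) a4@(5,2) a5@(1,1) | pheromone: 0 0 1 0 0 / 0 4 0 0 0 / 0 0 0 0 0 / 1 0 0 0 0 / 0 0 0 0 0 / 0 0 9 0 0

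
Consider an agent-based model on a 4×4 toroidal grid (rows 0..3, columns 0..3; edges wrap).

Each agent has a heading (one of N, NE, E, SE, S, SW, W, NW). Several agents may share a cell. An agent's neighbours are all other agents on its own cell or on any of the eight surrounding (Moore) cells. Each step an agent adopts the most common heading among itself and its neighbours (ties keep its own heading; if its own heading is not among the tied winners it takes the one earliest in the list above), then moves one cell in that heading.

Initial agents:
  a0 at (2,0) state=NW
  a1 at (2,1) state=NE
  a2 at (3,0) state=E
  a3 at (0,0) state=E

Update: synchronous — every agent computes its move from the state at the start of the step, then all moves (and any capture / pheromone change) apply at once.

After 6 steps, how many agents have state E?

t=1: a0@(1,3):NW a1@(1,2):NE a2@(3,1):E a3@(0,1):E
t=2: a0@(0,2):NW a1@(0,3):NE a2@(3,2):E a3@(0,2):E
t=3: a0@(0,3):E a1@(0,0):E a2@(3,3):E a3@(0,3):E
t=4: a0@(0,0):E a1@(0,1):E a2@(3,0):E a3@(0,0):E
t=5: a0@(0,1):E a1@(0,2):E a2@(3,1):E a3@(0,1):E
t=6: a0@(0,2):E a1@(0,3):E a2@(3,2):E a3@(0,2):E

4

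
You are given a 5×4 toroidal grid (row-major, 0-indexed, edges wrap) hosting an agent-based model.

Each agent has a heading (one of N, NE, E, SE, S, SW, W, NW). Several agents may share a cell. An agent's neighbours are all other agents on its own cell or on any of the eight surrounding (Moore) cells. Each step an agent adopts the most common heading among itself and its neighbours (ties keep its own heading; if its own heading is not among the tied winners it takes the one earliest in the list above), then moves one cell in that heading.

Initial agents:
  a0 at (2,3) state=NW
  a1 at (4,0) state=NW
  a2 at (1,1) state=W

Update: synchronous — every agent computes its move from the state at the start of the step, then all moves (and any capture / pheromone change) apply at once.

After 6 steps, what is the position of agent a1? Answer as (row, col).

(3, 2)

t=1: a0@(1,2):NW a1@(3,3):NW a2@(1,0):W
t=2: a0@(0,1):NW a1@(2,2):NW a2@(1,3):W
t=3: a0@(4,0):NW a1@(1,1):NW a2@(1,2):W
t=4: a0@(3,3):NW a1@(0,0):NW a2@(1,1):W
t=5: a0@(2,2):NW a1@(4,3):NW a2@(1,0):W
t=6: a0@(1,1):NW a1@(3,2):NW a2@(1,3):W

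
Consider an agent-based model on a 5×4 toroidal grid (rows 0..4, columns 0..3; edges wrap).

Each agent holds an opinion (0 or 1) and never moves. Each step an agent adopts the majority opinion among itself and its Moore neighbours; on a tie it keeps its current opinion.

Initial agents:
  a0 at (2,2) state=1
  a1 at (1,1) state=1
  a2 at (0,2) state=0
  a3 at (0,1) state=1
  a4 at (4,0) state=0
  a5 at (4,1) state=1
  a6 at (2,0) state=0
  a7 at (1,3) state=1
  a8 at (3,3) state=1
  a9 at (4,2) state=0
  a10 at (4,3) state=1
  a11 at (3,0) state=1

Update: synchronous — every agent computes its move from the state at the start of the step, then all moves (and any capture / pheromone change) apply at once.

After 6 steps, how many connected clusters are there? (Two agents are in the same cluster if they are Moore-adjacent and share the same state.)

1

t=1: a0@(2,2):1 a1@(1,1):1 a2@(0,2):1 a3@(0,1):1 a4@(4,0):1 a5@(4,1):1 a6@(2,0):1 a7@(1,3):1 a8@(3,3):1 a9@(4,2):1 a10@(4,3):1 a11@(3,0):1
t=2: (unchanged — steady state)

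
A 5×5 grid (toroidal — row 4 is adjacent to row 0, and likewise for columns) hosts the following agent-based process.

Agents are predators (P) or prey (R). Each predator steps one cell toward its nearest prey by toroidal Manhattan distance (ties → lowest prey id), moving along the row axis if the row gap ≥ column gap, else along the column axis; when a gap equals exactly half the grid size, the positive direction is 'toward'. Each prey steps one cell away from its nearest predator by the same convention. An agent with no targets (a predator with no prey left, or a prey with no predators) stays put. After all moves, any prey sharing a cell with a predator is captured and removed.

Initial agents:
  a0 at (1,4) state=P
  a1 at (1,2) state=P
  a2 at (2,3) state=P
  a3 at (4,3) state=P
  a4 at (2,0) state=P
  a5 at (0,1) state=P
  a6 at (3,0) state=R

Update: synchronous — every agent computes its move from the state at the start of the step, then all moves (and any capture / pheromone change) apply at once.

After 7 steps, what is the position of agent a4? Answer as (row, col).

(4, 1)

t=1: a0@(2,4):P a1@(2,2):P a2@(2,4):P a3@(4,4):P a4@(3,0):P a5@(4,1):P a6@(4,0):R
t=2: a0@(3,4):P a1@(3,2):P a2@(3,4):P a3@(4,0):P a4@(4,0):P a5@(4,0):P a6@(4,1):R
t=3: a0@(3,0):P a1@(4,2):P a2@(3,0):P a3@(4,1):P a4@(4,1):P a5@(4,1):P
t=4: (unchanged — steady state)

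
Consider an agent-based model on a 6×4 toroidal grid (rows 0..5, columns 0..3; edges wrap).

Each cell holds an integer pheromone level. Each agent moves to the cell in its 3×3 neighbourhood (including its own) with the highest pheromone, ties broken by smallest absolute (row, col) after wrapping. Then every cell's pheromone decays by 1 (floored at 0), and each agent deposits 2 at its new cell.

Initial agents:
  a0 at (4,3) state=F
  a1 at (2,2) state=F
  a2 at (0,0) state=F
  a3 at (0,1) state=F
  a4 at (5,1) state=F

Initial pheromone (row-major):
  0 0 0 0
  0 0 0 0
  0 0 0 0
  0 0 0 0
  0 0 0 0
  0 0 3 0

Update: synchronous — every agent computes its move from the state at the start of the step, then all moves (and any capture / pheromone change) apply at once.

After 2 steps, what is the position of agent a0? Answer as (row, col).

(5, 2)

t=1: a0@(5,2) a1@(1,1) a2@(0,0) a3@(5,2) a4@(5,2) | pheromone: 2 0 0 0 / 0 2 0 0 / 0 0 0 0 / 0 0 0 0 / 0 0 0 0 / 0 0 8 0
t=2: a0@(5,2) a1@(0,0) a2@(0,0) a3@(5,2) a4@(5,2) | pheromone: 5 0 0 0 / 0 1 0 0 / 0 0 0 0 / 0 0 0 0 / 0 0 0 0 / 0 0 13 0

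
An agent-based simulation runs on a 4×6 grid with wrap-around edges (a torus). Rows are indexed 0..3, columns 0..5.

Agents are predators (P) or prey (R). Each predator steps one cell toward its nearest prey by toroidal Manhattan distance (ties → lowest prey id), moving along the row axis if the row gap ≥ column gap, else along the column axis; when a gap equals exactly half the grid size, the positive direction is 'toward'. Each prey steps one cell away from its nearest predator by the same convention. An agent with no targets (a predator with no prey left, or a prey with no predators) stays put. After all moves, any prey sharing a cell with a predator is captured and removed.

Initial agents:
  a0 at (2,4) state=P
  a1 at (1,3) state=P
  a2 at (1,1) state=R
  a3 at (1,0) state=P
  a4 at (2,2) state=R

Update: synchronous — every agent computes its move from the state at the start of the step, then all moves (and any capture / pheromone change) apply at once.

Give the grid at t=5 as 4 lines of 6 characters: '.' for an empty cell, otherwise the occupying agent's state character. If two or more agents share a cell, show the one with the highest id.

t=1: a0@(2,3):P a1@(1,2):P a3@(1,1):P a4@(2,1):R
t=2: a0@(2,2):P a1@(2,2):P a3@(2,1):P a4@(3,1):R
t=3: a0@(3,2):P a1@(3,2):P a3@(3,1):P a4@(0,1):R
t=4: a0@(0,2):P a1@(0,2):P a3@(0,1):P a4@(1,1):R
t=5: a0@(1,2):P a1@(1,2):P a3@(1,1):P a4@(2,1):R

......
.PP...
.R....
......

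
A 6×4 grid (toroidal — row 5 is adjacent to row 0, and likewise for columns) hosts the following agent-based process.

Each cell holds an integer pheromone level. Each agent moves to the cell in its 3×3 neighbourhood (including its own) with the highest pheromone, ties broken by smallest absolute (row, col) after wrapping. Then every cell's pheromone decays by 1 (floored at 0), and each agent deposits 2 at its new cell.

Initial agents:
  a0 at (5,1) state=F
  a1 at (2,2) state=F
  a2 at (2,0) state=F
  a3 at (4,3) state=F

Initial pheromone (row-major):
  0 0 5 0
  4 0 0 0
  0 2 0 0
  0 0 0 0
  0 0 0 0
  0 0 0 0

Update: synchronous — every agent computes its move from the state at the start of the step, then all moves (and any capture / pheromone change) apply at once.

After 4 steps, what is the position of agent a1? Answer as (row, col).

(1, 0)

t=1: a0@(0,2) a1@(2,1) a2@(1,0) a3@(3,0) | pheromone: 0 0 6 0 / 5 0 0 0 / 0 3 0 0 / 2 0 0 0 / 0 0 0 0 / 0 0 0 0
t=2: a0@(0,2) a1@(1,0) a2@(1,0) a3@(2,1) | pheromone: 0 0 7 0 / 8 0 0 0 / 0 4 0 0 / 1 0 0 0 / 0 0 0 0 / 0 0 0 0
t=3: a0@(0,2) a1@(1,0) a2@(1,0) a3@(1,0) | pheromone: 0 0 8 0 / 13 0 0 0 / 0 3 0 0 / 0 0 0 0 / 0 0 0 0 / 0 0 0 0
t=4: a0@(0,2) a1@(1,0) a2@(1,0) a3@(1,0) | pheromone: 0 0 9 0 / 18 0 0 0 / 0 2 0 0 / 0 0 0 0 / 0 0 0 0 / 0 0 0 0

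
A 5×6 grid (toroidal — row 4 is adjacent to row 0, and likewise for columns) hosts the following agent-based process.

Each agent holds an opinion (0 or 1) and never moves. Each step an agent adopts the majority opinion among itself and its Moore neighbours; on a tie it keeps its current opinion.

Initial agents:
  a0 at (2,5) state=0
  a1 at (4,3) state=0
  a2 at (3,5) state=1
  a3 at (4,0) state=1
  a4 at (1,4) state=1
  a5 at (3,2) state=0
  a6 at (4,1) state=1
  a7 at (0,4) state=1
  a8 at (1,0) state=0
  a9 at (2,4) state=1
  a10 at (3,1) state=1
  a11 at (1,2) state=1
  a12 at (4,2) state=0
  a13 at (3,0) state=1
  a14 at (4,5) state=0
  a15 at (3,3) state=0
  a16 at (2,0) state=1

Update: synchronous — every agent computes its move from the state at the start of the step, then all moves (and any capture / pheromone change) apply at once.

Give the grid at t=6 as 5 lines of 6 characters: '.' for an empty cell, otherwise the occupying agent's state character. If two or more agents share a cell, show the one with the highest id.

....1.
1.1.1.
1...11
1100.1
1100.1

t=1: a0@(2,5):1 a1@(4,3):0 a2@(3,5):1 a3@(4,0):1 a4@(1,4):1 a5@(3,2):0 a6@(4,1):1 a7@(0,4):1 a8@(1,0):0 a9@(2,4):1 a10@(3,1):1 a11@(1,2):1 a12@(4,2):0 a13@(3,0):1 a14@(4,5):1 a15@(3,3):0 a16@(2,0):1
t=2: a0@(2,5):1 a1@(4,3):0 a2@(3,5):1 a3@(4,0):1 a4@(1,4):1 a5@(3,2):0 a6@(4,1):1 a7@(0,4):1 a8@(1,0):1 a9@(2,4):1 a10@(3,1):1 a11@(1,2):1 a12@(4,2):0 a13@(3,0):1 a14@(4,5):1 a15@(3,3):0 a16@(2,0):1
t=3: (unchanged — steady state)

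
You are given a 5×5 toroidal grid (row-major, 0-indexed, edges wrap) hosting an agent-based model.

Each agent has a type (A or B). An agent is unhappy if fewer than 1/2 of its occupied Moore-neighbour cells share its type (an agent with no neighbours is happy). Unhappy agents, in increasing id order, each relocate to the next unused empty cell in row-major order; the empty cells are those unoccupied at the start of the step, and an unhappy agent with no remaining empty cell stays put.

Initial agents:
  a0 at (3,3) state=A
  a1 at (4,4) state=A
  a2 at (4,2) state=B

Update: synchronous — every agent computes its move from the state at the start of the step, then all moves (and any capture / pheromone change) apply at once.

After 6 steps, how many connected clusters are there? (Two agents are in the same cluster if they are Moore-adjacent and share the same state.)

2

t=1: a0@(3,3):A a1@(4,4):A a2@(0,0):B
t=2: a0@(3,3):A a1@(4,4):A a2@(0,1):B
t=3: (unchanged — steady state)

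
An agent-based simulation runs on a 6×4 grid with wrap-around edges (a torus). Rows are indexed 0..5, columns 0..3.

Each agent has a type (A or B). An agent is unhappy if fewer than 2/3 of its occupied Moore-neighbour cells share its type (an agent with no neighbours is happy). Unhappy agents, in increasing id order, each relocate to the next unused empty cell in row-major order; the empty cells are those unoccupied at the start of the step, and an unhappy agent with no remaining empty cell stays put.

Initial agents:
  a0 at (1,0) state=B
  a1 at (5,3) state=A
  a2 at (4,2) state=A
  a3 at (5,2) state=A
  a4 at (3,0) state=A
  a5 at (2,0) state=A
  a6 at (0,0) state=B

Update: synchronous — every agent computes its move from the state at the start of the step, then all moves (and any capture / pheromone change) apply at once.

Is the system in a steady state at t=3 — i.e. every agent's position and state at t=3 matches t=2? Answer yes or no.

t=1: a0@(0,1):B a1@(5,3):A a2@(4,2):A a3@(5,2):A a4@(3,0):A a5@(0,2):A a6@(0,3):B
t=2: a0@(0,0):B a1@(5,3):A a2@(4,2):A a3@(1,0):A a4@(3,0):A a5@(1,1):A a6@(1,2):B
t=3: a0@(0,1):B a1@(0,2):A a2@(4,2):A a3@(0,3):A a4@(3,0):A a5@(1,3):A a6@(2,0):B

no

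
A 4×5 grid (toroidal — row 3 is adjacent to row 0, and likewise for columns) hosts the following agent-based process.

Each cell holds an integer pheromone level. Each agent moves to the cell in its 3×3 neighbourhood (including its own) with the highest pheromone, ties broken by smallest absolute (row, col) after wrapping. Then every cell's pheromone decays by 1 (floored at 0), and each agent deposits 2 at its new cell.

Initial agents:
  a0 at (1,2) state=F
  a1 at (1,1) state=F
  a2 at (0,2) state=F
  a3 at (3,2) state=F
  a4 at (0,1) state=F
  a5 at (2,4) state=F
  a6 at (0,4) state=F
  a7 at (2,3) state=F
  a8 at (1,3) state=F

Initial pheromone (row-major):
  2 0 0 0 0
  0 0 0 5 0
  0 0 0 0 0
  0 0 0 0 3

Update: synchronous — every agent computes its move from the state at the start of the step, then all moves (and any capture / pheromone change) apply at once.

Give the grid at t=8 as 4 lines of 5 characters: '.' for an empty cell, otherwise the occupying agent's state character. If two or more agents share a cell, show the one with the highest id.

F....
...F.
.....
.....

t=1: a0@(1,3) a1@(0,0) a2@(1,3) a3@(0,1) a4@(0,0) a5@(1,3) a6@(1,3) a7@(1,3) a8@(1,3) | pheromone: 5 2 0 0 0 / 0 0 0 16 0 / 0 0 0 0 0 / 0 0 0 0 2
t=2: a0@(1,3) a1@(0,0) a2@(1,3) a3@(0,0) a4@(0,0) a5@(1,3) a6@(1,3) a7@(1,3) a8@(1,3) | pheromone: 10 1 0 0 0 / 0 0 0 27 0 / 0 0 0 0 0 / 0 0 0 0 1
t=3: a0@(1,3) a1@(0,0) a2@(1,3) a3@(0,0) a4@(0,0) a5@(1,3) a6@(1,3) a7@(1,3) a8@(1,3) | pheromone: 15 0 0 0 0 / 0 0 0 38 0 / 0 0 0 0 0 / 0 0 0 0 0
t=4: a0@(1,3) a1@(0,0) a2@(1,3) a3@(0,0) a4@(0,0) a5@(1,3) a6@(1,3) a7@(1,3) a8@(1,3) | pheromone: 20 0 0 0 0 / 0 0 0 49 0 / 0 0 0 0 0 / 0 0 0 0 0
t=5: a0@(1,3) a1@(0,0) a2@(1,3) a3@(0,0) a4@(0,0) a5@(1,3) a6@(1,3) a7@(1,3) a8@(1,3) | pheromone: 25 0 0 0 0 / 0 0 0 60 0 / 0 0 0 0 0 / 0 0 0 0 0
t=6: a0@(1,3) a1@(0,0) a2@(1,3) a3@(0,0) a4@(0,0) a5@(1,3) a6@(1,3) a7@(1,3) a8@(1,3) | pheromone: 30 0 0 0 0 / 0 0 0 71 0 / 0 0 0 0 0 / 0 0 0 0 0
t=7: a0@(1,3) a1@(0,0) a2@(1,3) a3@(0,0) a4@(0,0) a5@(1,3) a6@(1,3) a7@(1,3) a8@(1,3) | pheromone: 35 0 0 0 0 / 0 0 0 82 0 / 0 0 0 0 0 / 0 0 0 0 0
t=8: a0@(1,3) a1@(0,0) a2@(1,3) a3@(0,0) a4@(0,0) a5@(1,3) a6@(1,3) a7@(1,3) a8@(1,3) | pheromone: 40 0 0 0 0 / 0 0 0 93 0 / 0 0 0 0 0 / 0 0 0 0 0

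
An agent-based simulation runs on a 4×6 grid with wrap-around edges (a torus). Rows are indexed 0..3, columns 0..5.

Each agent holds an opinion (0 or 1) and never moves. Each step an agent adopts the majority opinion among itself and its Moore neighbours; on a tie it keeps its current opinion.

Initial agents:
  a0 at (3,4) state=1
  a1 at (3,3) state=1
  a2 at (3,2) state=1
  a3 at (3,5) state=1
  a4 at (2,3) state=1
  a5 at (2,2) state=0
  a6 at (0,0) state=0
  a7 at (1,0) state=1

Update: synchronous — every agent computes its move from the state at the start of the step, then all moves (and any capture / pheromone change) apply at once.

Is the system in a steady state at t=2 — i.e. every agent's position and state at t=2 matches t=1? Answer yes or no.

yes

t=1: a0@(3,4):1 a1@(3,3):1 a2@(3,2):1 a3@(3,5):1 a4@(2,3):1 a5@(2,2):1 a6@(0,0):1 a7@(1,0):1
t=2: (unchanged — steady state)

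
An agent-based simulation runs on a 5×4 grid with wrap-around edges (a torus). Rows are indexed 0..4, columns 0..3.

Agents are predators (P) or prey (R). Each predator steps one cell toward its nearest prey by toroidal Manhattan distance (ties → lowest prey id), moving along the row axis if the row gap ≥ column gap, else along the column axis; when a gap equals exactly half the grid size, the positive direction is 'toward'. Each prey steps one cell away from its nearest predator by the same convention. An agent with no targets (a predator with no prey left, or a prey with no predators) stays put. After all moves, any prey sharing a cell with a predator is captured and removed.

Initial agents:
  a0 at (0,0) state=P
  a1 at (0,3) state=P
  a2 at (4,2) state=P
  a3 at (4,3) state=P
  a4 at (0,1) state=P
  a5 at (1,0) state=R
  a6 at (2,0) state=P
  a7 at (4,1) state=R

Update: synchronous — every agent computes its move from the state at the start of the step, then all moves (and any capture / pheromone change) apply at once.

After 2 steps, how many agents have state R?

0

t=1: a0@(1,0):P a1@(1,3):P a2@(4,1):P a3@(4,0):P a4@(4,1):P a5@(2,0):R a6@(1,0):P
t=2: a0@(2,0):P a1@(2,3):P a2@(3,1):P a3@(3,0):P a4@(3,1):P a6@(2,0):P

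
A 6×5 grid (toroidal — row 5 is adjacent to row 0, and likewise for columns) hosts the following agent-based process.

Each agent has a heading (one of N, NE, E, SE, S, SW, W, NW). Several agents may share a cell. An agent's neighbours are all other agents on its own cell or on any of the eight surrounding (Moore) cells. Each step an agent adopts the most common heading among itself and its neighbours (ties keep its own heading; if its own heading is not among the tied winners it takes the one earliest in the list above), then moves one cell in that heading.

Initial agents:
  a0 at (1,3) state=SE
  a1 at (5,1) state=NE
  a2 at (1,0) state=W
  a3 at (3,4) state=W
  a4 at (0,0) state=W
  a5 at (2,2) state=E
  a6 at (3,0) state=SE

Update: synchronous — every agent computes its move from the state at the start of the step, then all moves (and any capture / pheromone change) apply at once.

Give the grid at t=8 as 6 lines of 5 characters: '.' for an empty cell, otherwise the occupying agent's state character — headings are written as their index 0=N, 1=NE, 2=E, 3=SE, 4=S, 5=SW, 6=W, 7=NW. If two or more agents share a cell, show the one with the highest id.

t=1: a0@(2,4):SE a1@(4,2):NE a2@(1,4):W a3@(3,3):W a4@(0,4):W a5@(2,3):E a6@(4,1):SE
t=2: a0@(2,3):W a1@(3,3):NE a2@(1,3):W a3@(3,2):W a4@(0,3):W a5@(2,2):W a6@(5,2):SE
t=3: a0@(2,2):W a1@(3,2):W a2@(1,2):W a3@(3,1):W a4@(0,2):W a5@(2,1):W a6@(0,3):SE
t=4: a0@(2,1):W a1@(3,1):W a2@(1,1):W a3@(3,0):W a4@(0,1):W a5@(2,0):W a6@(0,2):W
t=5: a0@(2,0):W a1@(3,0):W a2@(1,0):W a3@(3,4):W a4@(0,0):W a5@(2,4):W a6@(0,1):W
t=6: a0@(2,4):W a1@(3,4):W a2@(1,4):W a3@(3,3):W a4@(0,4):W a5@(2,3):W a6@(0,0):W
t=7: a0@(2,3):W a1@(3,3):W a2@(1,3):W a3@(3,2):W a4@(0,3):W a5@(2,2):W a6@(0,4):W
t=8: a0@(2,2):W a1@(3,2):W a2@(1,2):W a3@(3,1):W a4@(0,2):W a5@(2,1):W a6@(0,3):W

..66.
..6..
.66..
.66..
.....
.....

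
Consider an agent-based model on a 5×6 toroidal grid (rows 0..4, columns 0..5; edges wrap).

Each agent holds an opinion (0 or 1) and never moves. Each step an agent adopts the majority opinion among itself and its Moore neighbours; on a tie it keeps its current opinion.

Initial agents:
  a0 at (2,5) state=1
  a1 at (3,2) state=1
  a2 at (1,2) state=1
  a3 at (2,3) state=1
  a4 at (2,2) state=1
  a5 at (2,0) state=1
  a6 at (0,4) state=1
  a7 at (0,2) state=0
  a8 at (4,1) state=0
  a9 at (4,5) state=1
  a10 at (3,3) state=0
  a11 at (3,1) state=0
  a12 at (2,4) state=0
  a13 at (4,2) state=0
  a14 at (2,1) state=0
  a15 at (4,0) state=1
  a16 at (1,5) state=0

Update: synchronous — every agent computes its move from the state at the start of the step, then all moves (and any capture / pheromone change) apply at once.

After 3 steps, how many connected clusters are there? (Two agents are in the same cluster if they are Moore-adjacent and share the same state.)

2

t=1: a0@(2,5):1 a1@(3,2):0 a2@(1,2):1 a3@(2,3):1 a4@(2,2):1 a5@(2,0):0 a6@(0,4):1 a7@(0,2):0 a8@(4,1):0 a9@(4,5):1 a10@(3,3):0 a11@(3,1):0 a12@(2,4):0 a13@(4,2):0 a14@(2,1):1 a15@(4,0):1 a16@(1,5):1
t=2: a0@(2,5):1 a1@(3,2):0 a2@(1,2):1 a3@(2,3):1 a4@(2,2):1 a5@(2,0):1 a6@(0,4):1 a7@(0,2):0 a8@(4,1):0 a9@(4,5):1 a10@(3,3):0 a11@(3,1):0 a12@(2,4):1 a13@(4,2):0 a14@(2,1):1 a15@(4,0):1 a16@(1,5):1
t=3: (unchanged — steady state)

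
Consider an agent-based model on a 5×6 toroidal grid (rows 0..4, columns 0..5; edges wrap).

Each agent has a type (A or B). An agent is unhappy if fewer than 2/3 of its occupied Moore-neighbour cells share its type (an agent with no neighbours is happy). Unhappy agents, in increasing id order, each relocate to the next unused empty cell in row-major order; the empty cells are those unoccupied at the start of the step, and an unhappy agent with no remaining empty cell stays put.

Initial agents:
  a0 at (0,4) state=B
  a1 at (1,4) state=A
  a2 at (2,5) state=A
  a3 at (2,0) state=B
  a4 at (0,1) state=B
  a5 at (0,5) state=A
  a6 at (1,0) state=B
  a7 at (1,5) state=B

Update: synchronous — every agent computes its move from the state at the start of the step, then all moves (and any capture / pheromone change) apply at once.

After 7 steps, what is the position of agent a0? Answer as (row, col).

(0, 0)

t=1: a0@(0,0):B a1@(0,2):A a2@(0,3):A a3@(2,0):B a4@(0,1):B a5@(1,1):A a6@(1,2):B a7@(1,3):B
t=2: a0@(0,4):B a1@(0,5):A a2@(1,0):A a3@(1,4):B a4@(1,5):B a5@(2,1):A a6@(2,2):B a7@(2,3):B
t=3: a0@(0,4):B a1@(0,0):A a2@(1,0):A a3@(1,4):B a4@(0,1):B a5@(0,2):A a6@(0,3):B a7@(2,3):B
t=4: a0@(0,4):B a1@(0,5):A a2@(1,1):A a3@(1,4):B a4@(1,2):B a5@(1,3):A a6@(0,3):B a7@(2,3):B
t=5: a0@(0,0):B a1@(0,1):A a2@(0,2):A a3@(1,0):B a4@(1,5):B a5@(2,0):A a6@(0,3):B a7@(2,3):B
t=6: a0@(0,0):B a1@(0,4):A a2@(0,5):A a3@(1,1):B a4@(1,5):B a5@(1,2):A a6@(1,3):B a7@(2,3):B
t=7: a0@(0,0):B a1@(0,1):A a2@(0,2):A a3@(0,3):B a4@(1,0):B a5@(1,4):A a6@(2,0):B a7@(2,1):B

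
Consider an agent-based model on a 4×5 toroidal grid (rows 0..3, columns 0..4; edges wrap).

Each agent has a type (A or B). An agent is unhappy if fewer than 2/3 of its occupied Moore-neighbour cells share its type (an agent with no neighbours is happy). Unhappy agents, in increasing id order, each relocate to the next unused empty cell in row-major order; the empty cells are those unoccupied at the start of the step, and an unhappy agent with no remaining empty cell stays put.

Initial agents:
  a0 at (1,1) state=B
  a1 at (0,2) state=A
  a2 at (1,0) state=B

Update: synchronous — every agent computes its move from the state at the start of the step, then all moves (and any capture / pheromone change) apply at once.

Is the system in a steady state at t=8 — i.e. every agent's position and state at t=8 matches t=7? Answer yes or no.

t=1: a0@(0,0):B a1@(0,1):A a2@(1,0):B
t=2: a0@(0,2):B a1@(0,3):A a2@(0,4):B
t=3: a0@(0,0):B a1@(0,1):A a2@(1,0):B
t=4: a0@(0,2):B a1@(0,3):A a2@(0,4):B
t=5: a0@(0,0):B a1@(0,1):A a2@(1,0):B
t=6: a0@(0,2):B a1@(0,3):A a2@(0,4):B
t=7: a0@(0,0):B a1@(0,1):A a2@(1,0):B
t=8: a0@(0,2):B a1@(0,3):A a2@(0,4):B

no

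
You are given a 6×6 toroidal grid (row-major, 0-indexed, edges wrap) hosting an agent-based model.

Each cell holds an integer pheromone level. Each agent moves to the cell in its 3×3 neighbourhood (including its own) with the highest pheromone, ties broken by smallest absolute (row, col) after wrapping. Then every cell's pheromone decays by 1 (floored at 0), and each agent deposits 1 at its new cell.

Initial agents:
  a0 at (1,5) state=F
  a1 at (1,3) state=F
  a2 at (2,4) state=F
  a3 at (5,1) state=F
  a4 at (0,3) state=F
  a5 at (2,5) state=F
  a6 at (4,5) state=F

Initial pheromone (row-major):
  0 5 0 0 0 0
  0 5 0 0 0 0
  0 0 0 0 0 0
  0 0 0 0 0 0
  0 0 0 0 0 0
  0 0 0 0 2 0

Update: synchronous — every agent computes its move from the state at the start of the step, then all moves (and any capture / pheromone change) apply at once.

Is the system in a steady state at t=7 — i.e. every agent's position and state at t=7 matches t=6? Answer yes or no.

t=1: a0@(0,0) a1@(0,2) a2@(1,3) a3@(0,1) a4@(5,4) a5@(1,0) a6@(5,4) | pheromone: 1 5 1 0 0 0 / 1 4 0 1 0 0 / 0 0 0 0 0 0 / 0 0 0 0 0 0 / 0 0 0 0 0 0 / 0 0 0 0 3 0
t=2: a0@(0,1) a1@(0,1) a2@(0,2) a3@(0,1) a4@(5,4) a5@(0,1) a6@(5,4) | pheromone: 0 8 1 0 0 0 / 0 3 0 0 0 0 / 0 0 0 0 0 0 / 0 0 0 0 0 0 / 0 0 0 0 0 0 / 0 0 0 0 4 0
t=3: a0@(0,1) a1@(0,1) a2@(0,1) a3@(0,1) a4@(5,4) a5@(0,1) a6@(5,4) | pheromone: 0 12 0 0 0 0 / 0 2 0 0 0 0 / 0 0 0 0 0 0 / 0 0 0 0 0 0 / 0 0 0 0 0 0 / 0 0 0 0 5 0
t=4: a0@(0,1) a1@(0,1) a2@(0,1) a3@(0,1) a4@(5,4) a5@(0,1) a6@(5,4) | pheromone: 0 16 0 0 0 0 / 0 1 0 0 0 0 / 0 0 0 0 0 0 / 0 0 0 0 0 0 / 0 0 0 0 0 0 / 0 0 0 0 6 0
t=5: a0@(0,1) a1@(0,1) a2@(0,1) a3@(0,1) a4@(5,4) a5@(0,1) a6@(5,4) | pheromone: 0 20 0 0 0 0 / 0 0 0 0 0 0 / 0 0 0 0 0 0 / 0 0 0 0 0 0 / 0 0 0 0 0 0 / 0 0 0 0 7 0
t=6: a0@(0,1) a1@(0,1) a2@(0,1) a3@(0,1) a4@(5,4) a5@(0,1) a6@(5,4) | pheromone: 0 24 0 0 0 0 / 0 0 0 0 0 0 / 0 0 0 0 0 0 / 0 0 0 0 0 0 / 0 0 0 0 0 0 / 0 0 0 0 8 0
t=7: a0@(0,1) a1@(0,1) a2@(0,1) a3@(0,1) a4@(5,4) a5@(0,1) a6@(5,4) | pheromone: 0 28 0 0 0 0 / 0 0 0 0 0 0 / 0 0 0 0 0 0 / 0 0 0 0 0 0 / 0 0 0 0 0 0 / 0 0 0 0 9 0

yes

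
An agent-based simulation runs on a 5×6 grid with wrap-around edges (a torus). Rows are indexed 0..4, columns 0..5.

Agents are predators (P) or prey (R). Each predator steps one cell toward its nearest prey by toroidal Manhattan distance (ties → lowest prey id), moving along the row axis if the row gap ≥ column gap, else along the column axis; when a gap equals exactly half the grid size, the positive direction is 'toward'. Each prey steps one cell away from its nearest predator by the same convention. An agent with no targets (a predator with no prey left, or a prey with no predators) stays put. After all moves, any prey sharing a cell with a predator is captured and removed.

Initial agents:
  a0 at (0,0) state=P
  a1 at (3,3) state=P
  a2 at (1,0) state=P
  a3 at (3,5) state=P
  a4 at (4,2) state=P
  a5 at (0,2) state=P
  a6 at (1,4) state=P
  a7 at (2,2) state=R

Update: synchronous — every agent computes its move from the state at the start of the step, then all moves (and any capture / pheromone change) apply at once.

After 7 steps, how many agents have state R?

0

t=1: a0@(1,0):P a1@(2,3):P a2@(1,1):P a3@(3,0):P a4@(3,2):P a5@(1,2):P a6@(1,3):P
t=2: (unchanged — steady state)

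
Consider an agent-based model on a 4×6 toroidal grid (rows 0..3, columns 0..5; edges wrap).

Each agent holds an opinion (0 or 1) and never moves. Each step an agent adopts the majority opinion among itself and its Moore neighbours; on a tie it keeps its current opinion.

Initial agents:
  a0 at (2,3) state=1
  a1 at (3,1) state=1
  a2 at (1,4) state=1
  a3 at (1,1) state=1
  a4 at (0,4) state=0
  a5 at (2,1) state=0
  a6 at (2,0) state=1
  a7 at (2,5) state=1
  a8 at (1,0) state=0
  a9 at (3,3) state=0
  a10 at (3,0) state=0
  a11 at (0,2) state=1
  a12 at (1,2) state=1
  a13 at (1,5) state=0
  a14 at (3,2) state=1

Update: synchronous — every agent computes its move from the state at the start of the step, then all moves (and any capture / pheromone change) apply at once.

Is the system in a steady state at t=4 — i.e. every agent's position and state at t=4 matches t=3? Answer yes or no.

t=1: a0@(2,3):1 a1@(3,1):1 a2@(1,4):1 a3@(1,1):1 a4@(0,4):0 a5@(2,1):1 a6@(2,0):1 a7@(2,5):1 a8@(1,0):0 a9@(3,3):1 a10@(3,0):1 a11@(0,2):1 a12@(1,2):1 a13@(1,5):0 a14@(3,2):1
t=2: a0@(2,3):1 a1@(3,1):1 a2@(1,4):1 a3@(1,1):1 a4@(0,4):0 a5@(2,1):1 a6@(2,0):1 a7@(2,5):1 a8@(1,0):1 a9@(3,3):1 a10@(3,0):1 a11@(0,2):1 a12@(1,2):1 a13@(1,5):0 a14@(3,2):1
t=3: a0@(2,3):1 a1@(3,1):1 a2@(1,4):1 a3@(1,1):1 a4@(0,4):0 a5@(2,1):1 a6@(2,0):1 a7@(2,5):1 a8@(1,0):1 a9@(3,3):1 a10@(3,0):1 a11@(0,2):1 a12@(1,2):1 a13@(1,5):1 a14@(3,2):1
t=4: a0@(2,3):1 a1@(3,1):1 a2@(1,4):1 a3@(1,1):1 a4@(0,4):1 a5@(2,1):1 a6@(2,0):1 a7@(2,5):1 a8@(1,0):1 a9@(3,3):1 a10@(3,0):1 a11@(0,2):1 a12@(1,2):1 a13@(1,5):1 a14@(3,2):1

no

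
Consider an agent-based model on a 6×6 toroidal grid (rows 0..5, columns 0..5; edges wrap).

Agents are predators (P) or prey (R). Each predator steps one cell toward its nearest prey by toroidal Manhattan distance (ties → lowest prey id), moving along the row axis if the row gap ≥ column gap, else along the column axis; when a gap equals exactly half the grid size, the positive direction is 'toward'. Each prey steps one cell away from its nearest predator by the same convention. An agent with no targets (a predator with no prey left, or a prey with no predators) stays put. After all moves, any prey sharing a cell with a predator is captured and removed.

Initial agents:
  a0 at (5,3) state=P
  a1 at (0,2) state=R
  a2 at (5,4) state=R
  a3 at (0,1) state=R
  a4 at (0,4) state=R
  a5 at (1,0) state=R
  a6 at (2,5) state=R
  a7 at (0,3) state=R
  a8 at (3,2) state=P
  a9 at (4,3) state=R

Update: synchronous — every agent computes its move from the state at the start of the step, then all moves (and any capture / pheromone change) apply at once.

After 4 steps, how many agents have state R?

8

t=1: a0@(5,4):P a1@(1,2):R a2@(5,5):R a3@(0,0):R a4@(1,4):R a5@(0,0):R a6@(2,4):R a7@(1,3):R a8@(4,2):P a9@(3,3):R
t=2: a0@(5,5):P a1@(0,2):R a2@(5,0):R a3@(0,1):R a4@(2,4):R a5@(0,1):R a6@(1,4):R a7@(2,3):R a8@(3,2):P a9@(2,3):R
t=3: a0@(5,0):P a1@(5,2):R a2@(5,1):R a3@(0,2):R a4@(2,5):R a5@(0,2):R a6@(2,4):R a7@(1,3):R a8@(2,2):P a9@(1,3):R
t=4: a0@(5,1):P a1@(5,3):R a2@(5,2):R a3@(5,2):R a4@(2,4):R a5@(5,2):R a6@(2,5):R a7@(0,3):R a8@(1,2):P a9@(0,3):R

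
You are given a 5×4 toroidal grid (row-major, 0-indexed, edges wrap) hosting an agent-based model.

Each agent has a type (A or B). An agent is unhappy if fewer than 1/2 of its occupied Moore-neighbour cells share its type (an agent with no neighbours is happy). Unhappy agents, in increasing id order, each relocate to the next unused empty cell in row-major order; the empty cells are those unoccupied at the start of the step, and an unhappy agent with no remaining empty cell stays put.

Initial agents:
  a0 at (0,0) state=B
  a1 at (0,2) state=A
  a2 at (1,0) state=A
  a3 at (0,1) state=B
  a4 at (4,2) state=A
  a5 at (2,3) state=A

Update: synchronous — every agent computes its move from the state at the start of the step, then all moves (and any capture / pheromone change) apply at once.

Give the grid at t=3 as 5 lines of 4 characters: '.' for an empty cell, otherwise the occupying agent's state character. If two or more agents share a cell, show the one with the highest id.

B.AA
.B..
...A
....
..A.

t=1: a0@(0,0):B a1@(0,2):A a2@(0,3):A a3@(1,1):B a4@(4,2):A a5@(2,3):A
t=2: (unchanged — steady state)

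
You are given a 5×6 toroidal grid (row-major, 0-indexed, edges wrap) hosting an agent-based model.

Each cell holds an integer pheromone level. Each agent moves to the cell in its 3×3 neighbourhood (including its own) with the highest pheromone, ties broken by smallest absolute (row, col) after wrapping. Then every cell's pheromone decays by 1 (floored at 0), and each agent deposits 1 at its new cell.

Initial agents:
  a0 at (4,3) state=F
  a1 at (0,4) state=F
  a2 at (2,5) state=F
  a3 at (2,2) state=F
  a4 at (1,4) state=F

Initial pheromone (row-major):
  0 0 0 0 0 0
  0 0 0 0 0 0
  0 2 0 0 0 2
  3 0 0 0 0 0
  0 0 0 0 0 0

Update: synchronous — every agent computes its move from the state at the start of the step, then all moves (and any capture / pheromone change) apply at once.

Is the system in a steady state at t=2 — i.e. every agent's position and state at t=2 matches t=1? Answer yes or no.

t=1: a0@(0,2) a1@(0,3) a2@(3,0) a3@(2,1) a4@(2,5) | pheromone: 0 0 1 1 0 0 / 0 0 0 0 0 0 / 0 2 0 0 0 2 / 3 0 0 0 0 0 / 0 0 0 0 0 0
t=2: a0@(0,2) a1@(0,2) a2@(3,0) a3@(3,0) a4@(3,0) | pheromone: 0 0 2 0 0 0 / 0 0 0 0 0 0 / 0 1 0 0 0 1 / 5 0 0 0 0 0 / 0 0 0 0 0 0

no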